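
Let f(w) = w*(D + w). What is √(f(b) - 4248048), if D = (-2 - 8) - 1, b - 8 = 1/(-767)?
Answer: 3*I*√277677114738/767 ≈ 2061.1*I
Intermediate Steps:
b = 6135/767 (b = 8 + 1/(-767) = 8 - 1/767 = 6135/767 ≈ 7.9987)
D = -11 (D = -10 - 1 = -11)
f(w) = w*(-11 + w)
√(f(b) - 4248048) = √(6135*(-11 + 6135/767)/767 - 4248048) = √((6135/767)*(-2302/767) - 4248048) = √(-14122770/588289 - 4248048) = √(-2499094032642/588289) = 3*I*√277677114738/767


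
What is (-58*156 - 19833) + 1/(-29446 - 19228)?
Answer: -1405753795/48674 ≈ -28881.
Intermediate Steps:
(-58*156 - 19833) + 1/(-29446 - 19228) = (-9048 - 19833) + 1/(-48674) = -28881 - 1/48674 = -1405753795/48674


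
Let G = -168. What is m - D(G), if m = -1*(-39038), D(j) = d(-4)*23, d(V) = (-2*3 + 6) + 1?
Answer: 39015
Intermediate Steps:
d(V) = 1 (d(V) = (-6 + 6) + 1 = 0 + 1 = 1)
D(j) = 23 (D(j) = 1*23 = 23)
m = 39038
m - D(G) = 39038 - 1*23 = 39038 - 23 = 39015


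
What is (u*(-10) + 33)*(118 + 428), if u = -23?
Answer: 143598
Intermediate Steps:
(u*(-10) + 33)*(118 + 428) = (-23*(-10) + 33)*(118 + 428) = (230 + 33)*546 = 263*546 = 143598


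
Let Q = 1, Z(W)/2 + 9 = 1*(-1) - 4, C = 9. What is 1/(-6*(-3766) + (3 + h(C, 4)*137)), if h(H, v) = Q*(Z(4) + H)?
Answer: 1/19996 ≈ 5.0010e-5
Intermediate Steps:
Z(W) = -28 (Z(W) = -18 + 2*(1*(-1) - 4) = -18 + 2*(-1 - 4) = -18 + 2*(-5) = -18 - 10 = -28)
h(H, v) = -28 + H (h(H, v) = 1*(-28 + H) = -28 + H)
1/(-6*(-3766) + (3 + h(C, 4)*137)) = 1/(-6*(-3766) + (3 + (-28 + 9)*137)) = 1/(22596 + (3 - 19*137)) = 1/(22596 + (3 - 2603)) = 1/(22596 - 2600) = 1/19996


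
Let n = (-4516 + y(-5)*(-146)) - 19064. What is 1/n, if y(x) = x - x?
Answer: -1/23580 ≈ -4.2409e-5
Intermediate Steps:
y(x) = 0 (y(x) = x - x = 0)
n = -23580 (n = (-4516 + 0*(-146)) - 19064 = (-4516 + 0) - 19064 = -4516 - 19064 = -23580)
1/n = 1/(-23580) = -1/23580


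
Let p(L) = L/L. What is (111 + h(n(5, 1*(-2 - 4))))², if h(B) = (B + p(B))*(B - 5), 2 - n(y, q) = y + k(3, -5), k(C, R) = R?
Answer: 10404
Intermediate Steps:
p(L) = 1
n(y, q) = 7 - y (n(y, q) = 2 - (y - 5) = 2 - (-5 + y) = 2 + (5 - y) = 7 - y)
h(B) = (1 + B)*(-5 + B) (h(B) = (B + 1)*(B - 5) = (1 + B)*(-5 + B))
(111 + h(n(5, 1*(-2 - 4))))² = (111 + (-5 + (7 - 1*5)² - 4*(7 - 1*5)))² = (111 + (-5 + (7 - 5)² - 4*(7 - 5)))² = (111 + (-5 + 2² - 4*2))² = (111 + (-5 + 4 - 8))² = (111 - 9)² = 102² = 10404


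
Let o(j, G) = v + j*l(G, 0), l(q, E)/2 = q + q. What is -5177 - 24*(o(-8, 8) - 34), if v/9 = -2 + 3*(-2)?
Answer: 3511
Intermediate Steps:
l(q, E) = 4*q (l(q, E) = 2*(q + q) = 2*(2*q) = 4*q)
v = -72 (v = 9*(-2 + 3*(-2)) = 9*(-2 - 6) = 9*(-8) = -72)
o(j, G) = -72 + 4*G*j (o(j, G) = -72 + j*(4*G) = -72 + 4*G*j)
-5177 - 24*(o(-8, 8) - 34) = -5177 - 24*((-72 + 4*8*(-8)) - 34) = -5177 - 24*((-72 - 256) - 34) = -5177 - 24*(-328 - 34) = -5177 - 24*(-362) = -5177 - 1*(-8688) = -5177 + 8688 = 3511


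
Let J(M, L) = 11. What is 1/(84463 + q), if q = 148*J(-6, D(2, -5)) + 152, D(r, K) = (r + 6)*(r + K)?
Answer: 1/86243 ≈ 1.1595e-5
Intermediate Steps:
D(r, K) = (6 + r)*(K + r)
q = 1780 (q = 148*11 + 152 = 1628 + 152 = 1780)
1/(84463 + q) = 1/(84463 + 1780) = 1/86243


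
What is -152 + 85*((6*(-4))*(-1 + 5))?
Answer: -8312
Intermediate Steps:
-152 + 85*((6*(-4))*(-1 + 5)) = -152 + 85*(-24*4) = -152 + 85*(-96) = -152 - 8160 = -8312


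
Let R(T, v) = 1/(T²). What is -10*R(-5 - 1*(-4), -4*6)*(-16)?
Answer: 160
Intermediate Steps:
R(T, v) = T⁻²
-10*R(-5 - 1*(-4), -4*6)*(-16) = -10/(-5 - 1*(-4))²*(-16) = -10/(-5 + 4)²*(-16) = -10/(-1)²*(-16) = -10*1*(-16) = -10*(-16) = 160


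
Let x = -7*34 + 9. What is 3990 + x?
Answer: 3761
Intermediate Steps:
x = -229 (x = -238 + 9 = -229)
3990 + x = 3990 - 229 = 3761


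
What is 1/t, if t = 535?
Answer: 1/535 ≈ 0.0018692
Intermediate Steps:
1/t = 1/535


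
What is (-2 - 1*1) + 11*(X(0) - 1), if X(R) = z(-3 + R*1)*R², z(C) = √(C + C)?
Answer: -14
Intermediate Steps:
z(C) = √2*√C (z(C) = √(2*C) = √2*√C)
X(R) = √2*R²*√(-3 + R) (X(R) = (√2*√(-3 + R*1))*R² = (√2*√(-3 + R))*R² = √2*R²*√(-3 + R))
(-2 - 1*1) + 11*(X(0) - 1) = (-2 - 1*1) + 11*(0²*√(-6 + 2*0) - 1) = (-2 - 1) + 11*(0*√(-6 + 0) - 1) = -3 + 11*(0*√(-6) - 1) = -3 + 11*(0*(I*√6) - 1) = -3 + 11*(0 - 1) = -3 + 11*(-1) = -3 - 11 = -14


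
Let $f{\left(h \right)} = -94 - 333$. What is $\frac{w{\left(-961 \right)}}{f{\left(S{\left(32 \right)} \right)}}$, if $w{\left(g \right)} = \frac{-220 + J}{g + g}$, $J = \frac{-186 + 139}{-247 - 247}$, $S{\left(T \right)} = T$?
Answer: $- \frac{15519}{57917548} \approx -0.00026795$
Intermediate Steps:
$J = \frac{47}{494}$ ($J = - \frac{47}{-494} = \left(-47\right) \left(- \frac{1}{494}\right) = \frac{47}{494} \approx 0.095142$)
$f{\left(h \right)} = -427$ ($f{\left(h \right)} = -94 - 333 = -427$)
$w{\left(g \right)} = - \frac{108633}{988 g}$ ($w{\left(g \right)} = \frac{-220 + \frac{47}{494}}{g + g} = - \frac{108633}{494 \cdot 2 g} = - \frac{108633 \frac{1}{2 g}}{494} = - \frac{108633}{988 g}$)
$\frac{w{\left(-961 \right)}}{f{\left(S{\left(32 \right)} \right)}} = \frac{\left(- \frac{108633}{988}\right) \frac{1}{-961}}{-427} = \left(- \frac{108633}{988}\right) \left(- \frac{1}{961}\right) \left(- \frac{1}{427}\right) = \frac{108633}{949468} \left(- \frac{1}{427}\right) = - \frac{15519}{57917548}$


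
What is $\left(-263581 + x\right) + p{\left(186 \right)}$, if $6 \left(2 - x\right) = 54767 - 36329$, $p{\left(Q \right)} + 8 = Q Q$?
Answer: $-232064$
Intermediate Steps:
$p{\left(Q \right)} = -8 + Q^{2}$ ($p{\left(Q \right)} = -8 + Q Q = -8 + Q^{2}$)
$x = -3071$ ($x = 2 - \frac{54767 - 36329}{6} = 2 - 3073 = -3071$)
$\left(-263581 + x\right) + p{\left(186 \right)} = \left(-263581 - 3071\right) - \left(8 - 186^{2}\right) = -266652 + \left(-8 + 34596\right) = -266652 + 34588 = -232064$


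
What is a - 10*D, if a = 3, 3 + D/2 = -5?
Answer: 163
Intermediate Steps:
D = -16 (D = -6 + 2*(-5) = -6 - 10 = -16)
a - 10*D = 3 - 10*(-16) = 3 + 160 = 163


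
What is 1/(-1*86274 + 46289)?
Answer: -1/39985 ≈ -2.5009e-5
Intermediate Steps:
1/(-1*86274 + 46289) = 1/(-86274 + 46289) = 1/(-39985) = -1/39985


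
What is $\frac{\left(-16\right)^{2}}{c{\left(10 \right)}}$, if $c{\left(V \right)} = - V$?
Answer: $- \frac{128}{5} \approx -25.6$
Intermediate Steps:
$\frac{\left(-16\right)^{2}}{c{\left(10 \right)}} = \frac{\left(-16\right)^{2}}{\left(-1\right) 10} = \frac{256}{-10} = 256 \left(- \frac{1}{10}\right) = - \frac{128}{5}$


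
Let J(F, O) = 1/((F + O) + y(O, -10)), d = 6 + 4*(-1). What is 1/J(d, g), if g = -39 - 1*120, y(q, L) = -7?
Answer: -164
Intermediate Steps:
g = -159 (g = -39 - 120 = -159)
d = 2 (d = 6 - 4 = 2)
J(F, O) = 1/(-7 + F + O) (J(F, O) = 1/((F + O) - 7) = 1/(-7 + F + O))
1/J(d, g) = 1/(1/(-7 + 2 - 159)) = 1/(1/(-164)) = 1/(-1/164) = -164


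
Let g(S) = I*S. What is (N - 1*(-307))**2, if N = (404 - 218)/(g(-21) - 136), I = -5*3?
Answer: 3040309321/32041 ≈ 94888.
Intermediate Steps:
I = -15
g(S) = -15*S
N = 186/179 (N = (404 - 218)/(-15*(-21) - 136) = 186/(315 - 136) = 186/179 ≈ 1.0391)
(N - 1*(-307))**2 = (186/179 - 1*(-307))**2 = (186/179 + 307)**2 = (55139/179)**2 = 3040309321/32041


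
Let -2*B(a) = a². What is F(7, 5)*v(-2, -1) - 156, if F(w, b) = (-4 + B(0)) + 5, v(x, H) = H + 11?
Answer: -146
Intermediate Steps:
v(x, H) = 11 + H
B(a) = -a²/2
F(w, b) = 1 (F(w, b) = (-4 - ½*0²) + 5 = (-4 - ½*0) + 5 = (-4 + 0) + 5 = -4 + 5 = 1)
F(7, 5)*v(-2, -1) - 156 = 1*(11 - 1) - 156 = 1*10 - 156 = 10 - 156 = -146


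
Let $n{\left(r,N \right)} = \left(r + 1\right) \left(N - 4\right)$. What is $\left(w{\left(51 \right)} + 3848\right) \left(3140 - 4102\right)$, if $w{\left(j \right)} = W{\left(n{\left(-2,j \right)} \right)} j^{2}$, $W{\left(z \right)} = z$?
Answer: $113899838$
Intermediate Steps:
$n{\left(r,N \right)} = \left(1 + r\right) \left(-4 + N\right)$
$w{\left(j \right)} = j^{2} \left(4 - j\right)$ ($w{\left(j \right)} = \left(-4 + j - -8 + j \left(-2\right)\right) j^{2} = \left(-4 + j + 8 - 2 j\right) j^{2} = \left(4 - j\right) j^{2} = j^{2} \left(4 - j\right)$)
$\left(w{\left(51 \right)} + 3848\right) \left(3140 - 4102\right) = \left(51^{2} \left(4 - 51\right) + 3848\right) \left(3140 - 4102\right) = \left(2601 \left(4 - 51\right) + 3848\right) \left(3140 - 4102\right) = \left(2601 \left(-47\right) + 3848\right) \left(-962\right) = \left(-122247 + 3848\right) \left(-962\right) = \left(-118399\right) \left(-962\right) = 113899838$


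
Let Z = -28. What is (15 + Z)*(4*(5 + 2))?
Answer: -364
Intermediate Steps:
(15 + Z)*(4*(5 + 2)) = (15 - 28)*(4*(5 + 2)) = -52*7 = -13*28 = -364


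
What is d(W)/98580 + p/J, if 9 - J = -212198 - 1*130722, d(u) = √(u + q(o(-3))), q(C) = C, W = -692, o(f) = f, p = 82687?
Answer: 82687/342929 + I*√695/98580 ≈ 0.24112 + 0.00026743*I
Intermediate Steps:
d(u) = √(-3 + u) (d(u) = √(u - 3) = √(-3 + u))
J = 342929 (J = 9 - (-212198 - 1*130722) = 9 - (-212198 - 130722) = 9 - 1*(-342920) = 9 + 342920 = 342929)
d(W)/98580 + p/J = √(-3 - 692)/98580 + 82687/342929 = √(-695)*(1/98580) + 82687*(1/342929) = (I*√695)*(1/98580) + 82687/342929 = I*√695/98580 + 82687/342929 = 82687/342929 + I*√695/98580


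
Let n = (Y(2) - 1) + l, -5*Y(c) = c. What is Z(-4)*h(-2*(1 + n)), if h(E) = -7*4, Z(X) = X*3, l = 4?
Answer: 336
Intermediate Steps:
Y(c) = -c/5
Z(X) = 3*X
n = 13/5 (n = (-⅕*2 - 1) + 4 = (-⅖ - 1) + 4 = -7/5 + 4 = 13/5 ≈ 2.6000)
h(E) = -28
Z(-4)*h(-2*(1 + n)) = (3*(-4))*(-28) = -12*(-28) = 336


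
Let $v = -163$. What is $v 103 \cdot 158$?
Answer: $-2652662$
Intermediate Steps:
$v 103 \cdot 158 = \left(-163\right) 103 \cdot 158 = \left(-16789\right) 158 = -2652662$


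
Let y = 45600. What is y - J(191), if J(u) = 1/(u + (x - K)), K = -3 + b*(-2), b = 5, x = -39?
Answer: 7523999/165 ≈ 45600.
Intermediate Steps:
K = -13 (K = -3 + 5*(-2) = -3 - 10 = -13)
J(u) = 1/(-26 + u) (J(u) = 1/(u + (-39 - 1*(-13))) = 1/(u + (-39 + 13)) = 1/(u - 26) = 1/(-26 + u))
y - J(191) = 45600 - 1/(-26 + 191) = 45600 - 1/165 = 7523999/165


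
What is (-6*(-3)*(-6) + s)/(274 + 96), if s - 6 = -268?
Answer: -1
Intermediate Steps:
s = -262 (s = 6 - 268 = -262)
(-6*(-3)*(-6) + s)/(274 + 96) = (-6*(-3)*(-6) - 262)/(274 + 96) = (18*(-6) - 262)/370 = (-108 - 262)*(1/370) = -370*1/370 = -1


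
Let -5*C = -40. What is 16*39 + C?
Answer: 632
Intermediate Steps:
C = 8 (C = -1/5*(-40) = 8)
16*39 + C = 16*39 + 8 = 624 + 8 = 632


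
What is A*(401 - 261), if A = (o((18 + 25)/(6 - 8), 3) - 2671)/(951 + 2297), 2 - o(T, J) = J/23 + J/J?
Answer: -307065/2668 ≈ -115.09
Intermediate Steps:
o(T, J) = 1 - J/23 (o(T, J) = 2 - (J/23 + J/J) = 2 - (J*(1/23) + 1) = 2 - (J/23 + 1) = 2 - (1 + J/23) = 2 + (-1 - J/23) = 1 - J/23)
A = -61413/74704 (A = ((1 - 1/23*3) - 2671)/(951 + 2297) = ((1 - 3/23) - 2671)/3248 = (20/23 - 2671)*(1/3248) = -61413/23*1/3248 = -61413/74704 ≈ -0.82208)
A*(401 - 261) = -61413*(401 - 261)/74704 = -61413/74704*140 = -307065/2668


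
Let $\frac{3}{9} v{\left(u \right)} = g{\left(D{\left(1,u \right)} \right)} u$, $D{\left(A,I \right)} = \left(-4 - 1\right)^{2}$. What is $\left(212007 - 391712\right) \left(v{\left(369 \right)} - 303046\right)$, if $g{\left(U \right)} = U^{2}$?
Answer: $-69874515445$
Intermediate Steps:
$D{\left(A,I \right)} = 25$ ($D{\left(A,I \right)} = \left(-5\right)^{2} = 25$)
$v{\left(u \right)} = 1875 u$ ($v{\left(u \right)} = 3 \cdot 25^{2} u = 3 \cdot 625 u = 1875 u$)
$\left(212007 - 391712\right) \left(v{\left(369 \right)} - 303046\right) = \left(212007 - 391712\right) \left(1875 \cdot 369 - 303046\right) = - 179705 \left(691875 - 303046\right) = \left(-179705\right) 388829 = -69874515445$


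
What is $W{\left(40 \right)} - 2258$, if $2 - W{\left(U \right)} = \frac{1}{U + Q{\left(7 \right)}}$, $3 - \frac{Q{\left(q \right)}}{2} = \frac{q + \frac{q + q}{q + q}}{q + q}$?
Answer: $- \frac{708391}{314} \approx -2256.0$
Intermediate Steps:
$Q{\left(q \right)} = 6 - \frac{1 + q}{q}$ ($Q{\left(q \right)} = 6 - 2 \frac{q + \frac{q + q}{q + q}}{q + q} = 6 - 2 \frac{q + \frac{2 q}{2 q}}{2 q} = 6 - 2 \left(q + 2 q \frac{1}{2 q}\right) \frac{1}{2 q} = 6 - 2 \left(q + 1\right) \frac{1}{2 q} = 6 - 2 \left(1 + q\right) \frac{1}{2 q} = 6 - 2 \frac{1 + q}{2 q} = 6 - \frac{1 + q}{q}$)
$W{\left(U \right)} = 2 - \frac{1}{\frac{34}{7} + U}$ ($W{\left(U \right)} = 2 - \frac{1}{U + \left(5 - \frac{1}{7}\right)} = 2 - \frac{1}{U + \frac{34}{7}} = 2 - \frac{1}{\frac{34}{7} + U}$)
$W{\left(40 \right)} - 2258 = \frac{61 + 14 \cdot 40}{34 + 7 \cdot 40} - 2258 = \frac{61 + 560}{34 + 280} - 2258 = \frac{1}{314} \cdot 621 - 2258 = \frac{621}{314} - 2258 = - \frac{708391}{314}$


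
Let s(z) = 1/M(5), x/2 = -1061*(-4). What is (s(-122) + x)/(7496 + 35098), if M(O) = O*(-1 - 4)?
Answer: 70733/354950 ≈ 0.19928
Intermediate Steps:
x = 8488 (x = 2*(-1061*(-4)) = 2*4244 = 8488)
M(O) = -5*O (M(O) = O*(-5) = -5*O)
s(z) = -1/25 (s(z) = 1/(-5*5) = 1/(-25) = -1/25)
(s(-122) + x)/(7496 + 35098) = (-1/25 + 8488)/(7496 + 35098) = (212199/25)/42594 = (212199/25)*(1/42594) = 70733/354950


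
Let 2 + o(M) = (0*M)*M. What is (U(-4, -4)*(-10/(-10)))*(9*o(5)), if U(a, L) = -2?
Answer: 36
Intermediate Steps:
o(M) = -2 (o(M) = -2 + (0*M)*M = -2 + 0*M = -2 + 0 = -2)
(U(-4, -4)*(-10/(-10)))*(9*o(5)) = (-(-20)/(-10))*(9*(-2)) = -(-20)*(-1)/10*(-18) = -2*1*(-18) = -2*(-18) = 36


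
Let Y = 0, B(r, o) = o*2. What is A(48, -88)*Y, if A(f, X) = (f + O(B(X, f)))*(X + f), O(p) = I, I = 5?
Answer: 0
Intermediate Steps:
B(r, o) = 2*o
O(p) = 5
A(f, X) = (5 + f)*(X + f) (A(f, X) = (f + 5)*(X + f) = (5 + f)*(X + f))
A(48, -88)*Y = (48**2 + 5*(-88) + 5*48 - 88*48)*0 = (2304 - 440 + 240 - 4224)*0 = -2120*0 = 0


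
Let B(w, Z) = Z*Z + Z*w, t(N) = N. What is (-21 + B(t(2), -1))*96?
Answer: -2112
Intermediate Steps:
B(w, Z) = Z**2 + Z*w
(-21 + B(t(2), -1))*96 = (-21 - (-1 + 2))*96 = (-21 - 1*1)*96 = (-21 - 1)*96 = -22*96 = -2112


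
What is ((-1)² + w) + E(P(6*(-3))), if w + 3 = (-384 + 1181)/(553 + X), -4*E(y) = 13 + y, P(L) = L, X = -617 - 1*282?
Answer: -2113/692 ≈ -3.0535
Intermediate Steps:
X = -899 (X = -617 - 282 = -899)
E(y) = -13/4 - y/4 (E(y) = -(13 + y)/4 = -13/4 - y/4)
w = -1835/346 (w = -3 + (-384 + 1181)/(553 - 899) = -3 + 797/(-346) = -3 + 797*(-1/346) = -3 - 797/346 = -1835/346 ≈ -5.3035)
((-1)² + w) + E(P(6*(-3))) = ((-1)² - 1835/346) + (-13/4 - 3*(-3)/2) = (1 - 1835/346) + (-13/4 - ¼*(-18)) = -1489/346 + (-13/4 + 9/2) = -1489/346 + 5/4 = -2113/692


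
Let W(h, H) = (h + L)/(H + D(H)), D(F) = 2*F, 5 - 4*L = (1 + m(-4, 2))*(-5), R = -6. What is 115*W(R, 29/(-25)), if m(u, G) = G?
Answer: 2875/87 ≈ 33.046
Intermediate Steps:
L = 5 (L = 5/4 - (1 + 2)*(-5)/4 = 5/4 - 3*(-5)/4 = 5/4 - 1/4*(-15) = 5/4 + 15/4 = 5)
W(h, H) = (5 + h)/(3*H) (W(h, H) = (h + 5)/(H + 2*H) = (5 + h)/((3*H)) = (5 + h)*(1/(3*H)) = (5 + h)/(3*H))
115*W(R, 29/(-25)) = 115*((5 - 6)/(3*((29/(-25))))) = 115*((1/3)*(-1)/(29*(-1/25))) = 115*((1/3)*(-1)/(-29/25)) = 115*((1/3)*(-25/29)*(-1)) = 115*(25/87) = 2875/87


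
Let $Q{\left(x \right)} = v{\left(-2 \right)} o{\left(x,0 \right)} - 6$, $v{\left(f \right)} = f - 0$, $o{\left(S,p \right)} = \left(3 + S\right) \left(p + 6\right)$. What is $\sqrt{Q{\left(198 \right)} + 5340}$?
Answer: $\sqrt{2922} \approx 54.056$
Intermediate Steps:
$o{\left(S,p \right)} = \left(3 + S\right) \left(6 + p\right)$
$v{\left(f \right)} = f$ ($v{\left(f \right)} = f + 0 = f$)
$Q{\left(x \right)} = -42 - 12 x$ ($Q{\left(x \right)} = - 2 \left(18 + 3 \cdot 0 + 6 x + x 0\right) - 6 = - 2 \left(18 + 0 + 6 x + 0\right) - 6 = - 2 \left(18 + 6 x\right) - 6 = \left(-36 - 12 x\right) - 6 = -42 - 12 x$)
$\sqrt{Q{\left(198 \right)} + 5340} = \sqrt{\left(-42 - 2376\right) + 5340} = \sqrt{-2418 + 5340} = \sqrt{2922}$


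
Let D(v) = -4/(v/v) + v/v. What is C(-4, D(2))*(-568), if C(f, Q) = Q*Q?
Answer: -5112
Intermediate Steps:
D(v) = -3 (D(v) = -4/1 + 1 = -4*1 + 1 = -4 + 1 = -3)
C(f, Q) = Q**2
C(-4, D(2))*(-568) = (-3)**2*(-568) = 9*(-568) = -5112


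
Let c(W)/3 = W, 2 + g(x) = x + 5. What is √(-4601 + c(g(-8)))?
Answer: 2*I*√1154 ≈ 67.941*I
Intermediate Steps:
g(x) = 3 + x (g(x) = -2 + (x + 5) = -2 + (5 + x) = 3 + x)
c(W) = 3*W
√(-4601 + c(g(-8))) = √(-4601 + 3*(3 - 8)) = √(-4601 + 3*(-5)) = √(-4601 - 15) = √(-4616) = 2*I*√1154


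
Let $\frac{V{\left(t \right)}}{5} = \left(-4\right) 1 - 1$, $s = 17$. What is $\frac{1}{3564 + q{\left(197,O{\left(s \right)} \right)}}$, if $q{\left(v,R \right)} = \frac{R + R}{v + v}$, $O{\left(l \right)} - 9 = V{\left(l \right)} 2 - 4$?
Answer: $\frac{197}{702063} \approx 0.0002806$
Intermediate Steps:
$V{\left(t \right)} = -25$ ($V{\left(t \right)} = 5 \left(\left(-4\right) 1 - 1\right) = 5 \left(-4 - 1\right) = 5 \left(-5\right) = -25$)
$O{\left(l \right)} = -45$ ($O{\left(l \right)} = 9 - 54 = -45$)
$q{\left(v,R \right)} = \frac{R}{v}$ ($q{\left(v,R \right)} = \frac{2 R}{2 v} = 2 R \frac{1}{2 v} = \frac{R}{v}$)
$\frac{1}{3564 + q{\left(197,O{\left(s \right)} \right)}} = \frac{1}{3564 - \frac{45}{197}} = \frac{1}{\frac{702063}{197}} = \frac{197}{702063}$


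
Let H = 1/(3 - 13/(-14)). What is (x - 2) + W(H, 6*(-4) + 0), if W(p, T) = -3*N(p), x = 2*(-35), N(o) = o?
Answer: -4002/55 ≈ -72.764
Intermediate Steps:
H = 14/55 (H = 1/(3 - 13*(-1/14)) = 1/(3 + 13/14) = 1/(55/14) = 14/55 ≈ 0.25455)
x = -70
W(p, T) = -3*p
(x - 2) + W(H, 6*(-4) + 0) = (-70 - 2) - 3*14/55 = -72 - 42/55 = -4002/55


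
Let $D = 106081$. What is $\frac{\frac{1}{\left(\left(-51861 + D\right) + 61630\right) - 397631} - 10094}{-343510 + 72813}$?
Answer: $\frac{2844297415}{76277271357} \approx 0.037289$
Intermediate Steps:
$\frac{\frac{1}{\left(\left(-51861 + D\right) + 61630\right) - 397631} - 10094}{-343510 + 72813} = \frac{\frac{1}{\left(\left(-51861 + 106081\right) + 61630\right) - 397631} - 10094}{-343510 + 72813} = \frac{\frac{1}{\left(54220 + 61630\right) - 397631} - 10094}{-270697} = \left(\frac{1}{115850 - 397631} - 10094\right) \left(- \frac{1}{270697}\right) = \left(\frac{1}{-281781} - 10094\right) \left(- \frac{1}{270697}\right) = \left(- \frac{1}{281781} - 10094\right) \left(- \frac{1}{270697}\right) = \left(- \frac{2844297415}{281781}\right) \left(- \frac{1}{270697}\right) = \frac{2844297415}{76277271357}$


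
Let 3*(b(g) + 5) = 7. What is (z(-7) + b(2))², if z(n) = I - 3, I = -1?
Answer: 400/9 ≈ 44.444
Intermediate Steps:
z(n) = -4 (z(n) = -1 - 3 = -4)
b(g) = -8/3 (b(g) = -5 + (⅓)*7 = -5 + 7/3 = -8/3)
(z(-7) + b(2))² = (-4 - 8/3)² = (-20/3)² = 400/9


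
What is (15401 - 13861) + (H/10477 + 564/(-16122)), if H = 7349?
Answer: 43372378385/28151699 ≈ 1540.7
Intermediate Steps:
(15401 - 13861) + (H/10477 + 564/(-16122)) = (15401 - 13861) + (7349/10477 + 564/(-16122)) = 1540 + (7349*(1/10477) + 564*(-1/16122)) = 1540 + (7349/10477 - 94/2687) = 1540 + 18761925/28151699 = 43372378385/28151699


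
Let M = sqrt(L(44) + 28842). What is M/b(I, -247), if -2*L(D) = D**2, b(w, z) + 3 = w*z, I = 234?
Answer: -sqrt(27874)/57801 ≈ -0.0028884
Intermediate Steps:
b(w, z) = -3 + w*z
L(D) = -D**2/2
M = sqrt(27874) (M = sqrt(-1/2*44**2 + 28842) = sqrt(-1/2*1936 + 28842) = sqrt(-968 + 28842) = sqrt(27874) ≈ 166.96)
M/b(I, -247) = sqrt(27874)/(-3 + 234*(-247)) = sqrt(27874)/(-3 - 57798) = sqrt(27874)/(-57801) = sqrt(27874)*(-1/57801) = -sqrt(27874)/57801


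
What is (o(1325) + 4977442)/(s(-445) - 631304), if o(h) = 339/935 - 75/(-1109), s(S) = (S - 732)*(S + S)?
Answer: 2580592358753/215795491395 ≈ 11.959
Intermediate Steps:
s(S) = 2*S*(-732 + S) (s(S) = (-732 + S)*(2*S) = 2*S*(-732 + S))
o(h) = 446076/1036915 (o(h) = 339*(1/935) - 75*(-1/1109) = 339/935 + 75/1109 = 446076/1036915)
(o(1325) + 4977442)/(s(-445) - 631304) = (446076/1036915 + 4977442)/(2*(-445)*(-732 - 445) - 631304) = 5161184717506/(1036915*(2*(-445)*(-1177) - 631304)) = 5161184717506/(1036915*(1047530 - 631304)) = (5161184717506/1036915)/416226 = (5161184717506/1036915)*(1/416226) = 2580592358753/215795491395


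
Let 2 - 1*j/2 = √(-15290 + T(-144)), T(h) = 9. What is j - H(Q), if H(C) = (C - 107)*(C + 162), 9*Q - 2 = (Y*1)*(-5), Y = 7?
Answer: 157736/9 - 2*I*√15281 ≈ 17526.0 - 247.23*I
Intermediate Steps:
Q = -11/3 (Q = 2/9 + ((7*1)*(-5))/9 = 2/9 + (7*(-5))/9 = 2/9 + (⅑)*(-35) = 2/9 - 35/9 = -11/3 ≈ -3.6667)
H(C) = (-107 + C)*(162 + C)
j = 4 - 2*I*√15281 (j = 4 - 2*√(-15290 + 9) = 4 - 2*I*√15281 ≈ 4.0 - 247.23*I)
j - H(Q) = (4 - 2*I*√15281) - (-17334 + (-11/3)² + 55*(-11/3)) = (4 - 2*I*√15281) - (-17334 + 121/9 - 605/3) = (4 - 2*I*√15281) - 1*(-157700/9) = (4 - 2*I*√15281) + 157700/9 = 157736/9 - 2*I*√15281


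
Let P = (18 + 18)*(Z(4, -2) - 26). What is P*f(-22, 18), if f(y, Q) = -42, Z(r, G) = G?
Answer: 42336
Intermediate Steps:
P = -1008 (P = (18 + 18)*(-2 - 26) = 36*(-28) = -1008)
P*f(-22, 18) = -1008*(-42) = 42336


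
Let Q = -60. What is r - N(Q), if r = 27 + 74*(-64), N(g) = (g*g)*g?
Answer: 211291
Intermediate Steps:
N(g) = g³ (N(g) = g²*g = g³)
r = -4709 (r = 27 - 4736 = -4709)
r - N(Q) = -4709 - 1*(-60)³ = -4709 - 1*(-216000) = -4709 + 216000 = 211291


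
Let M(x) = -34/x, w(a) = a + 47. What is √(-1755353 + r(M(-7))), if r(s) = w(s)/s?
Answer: I*√2029175726/34 ≈ 1324.9*I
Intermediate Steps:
w(a) = 47 + a
r(s) = (47 + s)/s
√(-1755353 + r(M(-7))) = √(-1755353 + (47 - 34/(-7))/((-34/(-7)))) = √(-1755353 + (47 - 34*(-⅐))/((-34*(-⅐)))) = √(-1755353 + (47 + 34/7)/(34/7)) = √(-1755353 + (7/34)*(363/7)) = √(-1755353 + 363/34) = √(-59681639/34) = I*√2029175726/34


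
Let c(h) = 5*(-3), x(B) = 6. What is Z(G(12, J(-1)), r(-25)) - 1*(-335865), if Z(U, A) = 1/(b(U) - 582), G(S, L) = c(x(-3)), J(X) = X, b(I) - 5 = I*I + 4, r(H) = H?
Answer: 116881019/348 ≈ 3.3587e+5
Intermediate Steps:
b(I) = 9 + I² (b(I) = 5 + (I*I + 4) = 5 + (I² + 4) = 5 + (4 + I²) = 9 + I²)
c(h) = -15
G(S, L) = -15
Z(U, A) = 1/(-573 + U²) (Z(U, A) = 1/((9 + U²) - 582) = 1/(-573 + U²))
Z(G(12, J(-1)), r(-25)) - 1*(-335865) = 1/(-573 + (-15)²) - 1*(-335865) = 1/(-573 + 225) + 335865 = 1/(-348) + 335865 = -1/348 + 335865 = 116881019/348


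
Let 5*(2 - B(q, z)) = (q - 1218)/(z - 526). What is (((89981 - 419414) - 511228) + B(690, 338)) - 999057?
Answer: -432333392/235 ≈ -1.8397e+6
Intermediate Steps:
B(q, z) = 2 - (-1218 + q)/(5*(-526 + z)) (B(q, z) = 2 - (q - 1218)/(5*(z - 526)) = 2 - (-1218 + q)/(5*(-526 + z)))
(((89981 - 419414) - 511228) + B(690, 338)) - 999057 = (((89981 - 419414) - 511228) + (-4042 - 1*690 + 10*338)/(5*(-526 + 338))) - 999057 = ((-329433 - 511228) + (1/5)*(-4042 - 690 + 3380)/(-188)) - 999057 = (-840661 + (1/5)*(-1/188)*(-1352)) - 999057 = (-840661 + 338/235) - 999057 = -197554997/235 - 999057 = -432333392/235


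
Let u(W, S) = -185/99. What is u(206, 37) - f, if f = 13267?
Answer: -1313618/99 ≈ -13269.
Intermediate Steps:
u(W, S) = -185/99 (u(W, S) = -185*1/99 = -185/99)
u(206, 37) - f = -185/99 - 1*13267 = -185/99 - 13267 = -1313618/99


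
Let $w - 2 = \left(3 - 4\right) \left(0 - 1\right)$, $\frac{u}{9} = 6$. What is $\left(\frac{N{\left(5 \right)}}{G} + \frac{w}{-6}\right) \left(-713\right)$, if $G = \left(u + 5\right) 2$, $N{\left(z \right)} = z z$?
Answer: $\frac{12121}{59} \approx 205.44$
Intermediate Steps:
$u = 54$ ($u = 9 \cdot 6 = 54$)
$N{\left(z \right)} = z^{2}$
$w = 3$ ($w = 2 + \left(3 - 4\right) \left(0 - 1\right) = 2 - -1 = 2 + 1 = 3$)
$G = 118$ ($G = \left(54 + 5\right) 2 = 59 \cdot 2 = 118$)
$\left(\frac{N{\left(5 \right)}}{G} + \frac{w}{-6}\right) \left(-713\right) = \left(\frac{5^{2}}{118} + \frac{3}{-6}\right) \left(-713\right) = \left(25 \cdot \frac{1}{118} + 3 \left(- \frac{1}{6}\right)\right) \left(-713\right) = \left(\frac{25}{118} - \frac{1}{2}\right) \left(-713\right) = \left(- \frac{17}{59}\right) \left(-713\right) = \frac{12121}{59}$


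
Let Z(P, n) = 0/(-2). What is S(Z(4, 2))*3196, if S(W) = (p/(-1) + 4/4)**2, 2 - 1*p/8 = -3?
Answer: 4861116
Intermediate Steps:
p = 40 (p = 16 - 8*(-3) = 16 + 24 = 40)
Z(P, n) = 0 (Z(P, n) = 0*(-1/2) = 0)
S(W) = 1521 (S(W) = (40/(-1) + 4/4)**2 = (40*(-1) + 4*(1/4))**2 = (-40 + 1)**2 = (-39)**2 = 1521)
S(Z(4, 2))*3196 = 1521*3196 = 4861116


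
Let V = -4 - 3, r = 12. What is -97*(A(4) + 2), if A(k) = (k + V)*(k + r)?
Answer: 4462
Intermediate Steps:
V = -7
A(k) = (-7 + k)*(12 + k) (A(k) = (k - 7)*(k + 12) = (-7 + k)*(12 + k))
-97*(A(4) + 2) = -97*((-84 + 4² + 5*4) + 2) = -97*((-84 + 16 + 20) + 2) = -97*(-48 + 2) = -97*(-46) = 4462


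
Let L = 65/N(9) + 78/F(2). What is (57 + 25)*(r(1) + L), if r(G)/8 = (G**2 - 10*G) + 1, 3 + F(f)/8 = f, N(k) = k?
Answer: -98195/18 ≈ -5455.3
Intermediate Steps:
F(f) = -24 + 8*f
r(G) = 8 - 80*G + 8*G**2 (r(G) = 8*((G**2 - 10*G) + 1) = 8*(1 + G**2 - 10*G) = 8 - 80*G + 8*G**2)
L = -91/36 (L = 65/9 + 78/(-24 + 8*2) = 65*(1/9) + 78/(-24 + 16) = 65/9 + 78/(-8) = 65/9 + 78*(-1/8) = 65/9 - 39/4 = -91/36 ≈ -2.5278)
(57 + 25)*(r(1) + L) = (57 + 25)*((8 - 80*1 + 8*1**2) - 91/36) = 82*((8 - 80 + 8*1) - 91/36) = 82*((8 - 80 + 8) - 91/36) = 82*(-64 - 91/36) = 82*(-2395/36) = -98195/18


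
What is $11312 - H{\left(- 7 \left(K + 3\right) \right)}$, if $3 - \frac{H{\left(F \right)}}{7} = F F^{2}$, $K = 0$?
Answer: $-53536$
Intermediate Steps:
$H{\left(F \right)} = 21 - 7 F^{3}$ ($H{\left(F \right)} = 21 - 7 F F^{2} = 21 - 7 F^{3}$)
$11312 - H{\left(- 7 \left(K + 3\right) \right)} = 11312 - \left(21 - 7 \left(- 7 \left(0 + 3\right)\right)^{3}\right) = 11312 - \left(21 - 7 \left(\left(-7\right) 3\right)^{3}\right) = 11312 - \left(21 - 7 \left(-21\right)^{3}\right) = 11312 - \left(21 - -64827\right) = 11312 - \left(21 + 64827\right) = 11312 - 64848 = -53536$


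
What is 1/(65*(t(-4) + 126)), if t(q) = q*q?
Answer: 1/9230 ≈ 0.00010834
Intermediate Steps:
t(q) = q²
1/(65*(t(-4) + 126)) = 1/(65*((-4)² + 126)) = 1/(65*(16 + 126)) = 1/(65*142) = 1/9230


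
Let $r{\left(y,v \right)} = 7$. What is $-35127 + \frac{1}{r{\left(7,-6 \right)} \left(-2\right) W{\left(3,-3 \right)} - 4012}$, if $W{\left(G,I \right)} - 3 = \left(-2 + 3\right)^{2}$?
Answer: $- \frac{142896637}{4068} \approx -35127.0$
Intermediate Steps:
$W{\left(G,I \right)} = 4$ ($W{\left(G,I \right)} = 3 + \left(-2 + 3\right)^{2} = 3 + 1^{2} = 3 + 1 = 4$)
$-35127 + \frac{1}{r{\left(7,-6 \right)} \left(-2\right) W{\left(3,-3 \right)} - 4012} = -35127 + \frac{1}{7 \left(-2\right) 4 - 4012} = -35127 + \frac{1}{\left(-14\right) 4 - 4012} = -35127 + \frac{1}{-56 - 4012} = -35127 + \frac{1}{-4068} = -35127 - \frac{1}{4068} = - \frac{142896637}{4068}$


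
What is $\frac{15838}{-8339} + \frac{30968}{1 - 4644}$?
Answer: $- \frac{331777986}{38717977} \approx -8.5691$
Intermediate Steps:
$\frac{15838}{-8339} + \frac{30968}{1 - 4644} = 15838 \left(- \frac{1}{8339}\right) + \frac{30968}{1 - 4644} = - \frac{15838}{8339} + \frac{30968}{-4643} = - \frac{15838}{8339} + 30968 \left(- \frac{1}{4643}\right) = - \frac{15838}{8339} - \frac{30968}{4643} = - \frac{331777986}{38717977}$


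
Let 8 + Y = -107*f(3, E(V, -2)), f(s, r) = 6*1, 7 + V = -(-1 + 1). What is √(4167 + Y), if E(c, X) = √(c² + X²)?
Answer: √3517 ≈ 59.304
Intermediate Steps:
V = -7 (V = -7 - (-1 + 1) = -7 - 1*0 = -7 + 0 = -7)
E(c, X) = √(X² + c²)
f(s, r) = 6
Y = -650 (Y = -8 - 107*6 = -8 - 642 = -650)
√(4167 + Y) = √(4167 - 650) = √3517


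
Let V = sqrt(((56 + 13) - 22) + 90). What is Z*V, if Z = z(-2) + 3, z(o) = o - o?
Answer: 3*sqrt(137) ≈ 35.114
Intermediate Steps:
z(o) = 0
V = sqrt(137) (V = sqrt((69 - 22) + 90) = sqrt(47 + 90) = sqrt(137) ≈ 11.705)
Z = 3 (Z = 0 + 3 = 3)
Z*V = 3*sqrt(137)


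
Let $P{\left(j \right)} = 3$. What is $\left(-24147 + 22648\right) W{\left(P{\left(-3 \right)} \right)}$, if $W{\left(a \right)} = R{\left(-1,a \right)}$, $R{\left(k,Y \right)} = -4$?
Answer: $5996$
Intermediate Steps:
$W{\left(a \right)} = -4$
$\left(-24147 + 22648\right) W{\left(P{\left(-3 \right)} \right)} = \left(-24147 + 22648\right) \left(-4\right) = \left(-1499\right) \left(-4\right) = 5996$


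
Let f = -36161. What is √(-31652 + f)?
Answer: I*√67813 ≈ 260.41*I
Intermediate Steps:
√(-31652 + f) = √(-31652 - 36161) = √(-67813) = I*√67813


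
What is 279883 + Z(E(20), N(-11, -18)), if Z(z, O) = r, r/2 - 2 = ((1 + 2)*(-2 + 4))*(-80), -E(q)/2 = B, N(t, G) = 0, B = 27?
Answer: 278927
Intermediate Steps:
E(q) = -54 (E(q) = -2*27 = -54)
r = -956 (r = 4 + 2*(((1 + 2)*(-2 + 4))*(-80)) = 4 + 2*((3*2)*(-80)) = 4 + 2*(6*(-80)) = 4 + 2*(-480) = 4 - 960 = -956)
Z(z, O) = -956
279883 + Z(E(20), N(-11, -18)) = 279883 - 956 = 278927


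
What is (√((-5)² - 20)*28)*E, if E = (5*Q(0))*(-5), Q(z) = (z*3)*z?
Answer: 0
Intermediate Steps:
Q(z) = 3*z² (Q(z) = (3*z)*z = 3*z²)
E = 0 (E = (5*(3*0²))*(-5) = (5*(3*0))*(-5) = (5*0)*(-5) = 0*(-5) = 0)
(√((-5)² - 20)*28)*E = (√((-5)² - 20)*28)*0 = (√(25 - 20)*28)*0 = (√5*28)*0 = (28*√5)*0 = 0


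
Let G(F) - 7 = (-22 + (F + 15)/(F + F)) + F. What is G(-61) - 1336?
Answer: -86109/61 ≈ -1411.6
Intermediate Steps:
G(F) = -15 + F + (15 + F)/(2*F) (G(F) = 7 + ((-22 + (F + 15)/(F + F)) + F) = 7 + ((-22 + (15 + F)/((2*F))) + F) = 7 + ((-22 + (15 + F)*(1/(2*F))) + F) = 7 + ((-22 + (15 + F)/(2*F)) + F) = 7 + (-22 + F + (15 + F)/(2*F)) = -15 + F + (15 + F)/(2*F))
G(-61) - 1336 = (-29/2 - 61 + (15/2)/(-61)) - 1336 = (-29/2 - 61 + (15/2)*(-1/61)) - 1336 = (-29/2 - 61 - 15/122) - 1336 = -4613/61 - 1336 = -86109/61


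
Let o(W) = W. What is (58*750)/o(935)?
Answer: 8700/187 ≈ 46.524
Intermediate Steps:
(58*750)/o(935) = (58*750)/935 = 43500*(1/935) = 8700/187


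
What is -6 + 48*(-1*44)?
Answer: -2118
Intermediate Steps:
-6 + 48*(-1*44) = -6 + 48*(-44) = -6 - 2112 = -2118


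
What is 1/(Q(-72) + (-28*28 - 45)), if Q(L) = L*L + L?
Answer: 1/4283 ≈ 0.00023348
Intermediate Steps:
Q(L) = L + L**2 (Q(L) = L**2 + L = L + L**2)
1/(Q(-72) + (-28*28 - 45)) = 1/(-72*(1 - 72) + (-28*28 - 45)) = 1/(-72*(-71) + (-784 - 45)) = 1/(5112 - 829) = 1/4283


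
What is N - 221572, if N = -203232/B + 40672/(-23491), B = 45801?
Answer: -79466151170212/358637097 ≈ -2.2158e+5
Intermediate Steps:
N = -2212313728/358637097 (N = -203232/45801 + 40672/(-23491) = -203232*1/45801 + 40672*(-1/23491) = -67744/15267 - 40672/23491 = -2212313728/358637097 ≈ -6.1687)
N - 221572 = -2212313728/358637097 - 221572 = -79466151170212/358637097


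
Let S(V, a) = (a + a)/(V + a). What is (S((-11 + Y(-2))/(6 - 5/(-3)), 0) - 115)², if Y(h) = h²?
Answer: 13225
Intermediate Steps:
S(V, a) = 2*a/(V + a) (S(V, a) = (2*a)/(V + a) = 2*a/(V + a))
(S((-11 + Y(-2))/(6 - 5/(-3)), 0) - 115)² = (2*0/((-11 + (-2)²)/(6 - 5/(-3)) + 0) - 115)² = (2*0/((-11 + 4)/(6 - 5*(-⅓)) + 0) - 115)² = (2*0/(-7/(6 + 5/3) + 0) - 115)² = (2*0/(-7/23/3 + 0) - 115)² = (2*0/(-7*3/23 + 0) - 115)² = (2*0/(-21/23 + 0) - 115)² = (2*0/(-21/23) - 115)² = (2*0*(-23/21) - 115)² = (0 - 115)² = (-115)² = 13225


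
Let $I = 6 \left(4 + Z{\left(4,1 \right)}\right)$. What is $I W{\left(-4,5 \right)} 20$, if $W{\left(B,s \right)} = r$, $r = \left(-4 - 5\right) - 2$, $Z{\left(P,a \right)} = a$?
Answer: $-6600$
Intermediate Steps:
$I = 30$ ($I = 6 \left(4 + 1\right) = 6 \cdot 5 = 30$)
$r = -11$ ($r = \left(-4 - 5\right) - 2 = -9 - 2 = -11$)
$W{\left(B,s \right)} = -11$
$I W{\left(-4,5 \right)} 20 = 30 \left(-11\right) 20 = \left(-330\right) 20 = -6600$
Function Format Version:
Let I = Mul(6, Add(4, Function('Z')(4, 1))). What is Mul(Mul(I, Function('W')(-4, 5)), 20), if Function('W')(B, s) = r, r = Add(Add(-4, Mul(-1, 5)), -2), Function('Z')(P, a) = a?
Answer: -6600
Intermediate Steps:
I = 30 (I = Mul(6, Add(4, 1)) = Mul(6, 5) = 30)
r = -11 (r = Add(Add(-4, -5), -2) = Add(-9, -2) = -11)
Function('W')(B, s) = -11
Mul(Mul(I, Function('W')(-4, 5)), 20) = Mul(Mul(30, -11), 20) = Mul(-330, 20) = -6600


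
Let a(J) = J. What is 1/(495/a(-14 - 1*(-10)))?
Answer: -4/495 ≈ -0.0080808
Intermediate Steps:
1/(495/a(-14 - 1*(-10))) = 1/(495/(-14 - 1*(-10))) = 1/(495/(-14 + 10)) = 1/(495/(-4)) = 1/(495*(-¼)) = 1/(-495/4) = -4/495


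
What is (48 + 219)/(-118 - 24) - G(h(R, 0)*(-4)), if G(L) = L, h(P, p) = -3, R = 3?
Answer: -1971/142 ≈ -13.880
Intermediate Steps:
(48 + 219)/(-118 - 24) - G(h(R, 0)*(-4)) = (48 + 219)/(-118 - 24) - (-3)*(-4) = 267/(-142) - 1*12 = 267*(-1/142) - 12 = -267/142 - 12 = -1971/142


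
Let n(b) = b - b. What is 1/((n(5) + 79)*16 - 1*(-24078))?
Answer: 1/25342 ≈ 3.9460e-5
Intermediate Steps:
n(b) = 0
1/((n(5) + 79)*16 - 1*(-24078)) = 1/((0 + 79)*16 - 1*(-24078)) = 1/(79*16 + 24078) = 1/(1264 + 24078) = 1/25342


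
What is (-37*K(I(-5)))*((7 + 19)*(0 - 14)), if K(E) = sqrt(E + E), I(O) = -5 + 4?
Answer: 13468*I*sqrt(2) ≈ 19047.0*I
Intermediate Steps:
I(O) = -1
K(E) = sqrt(2)*sqrt(E) (K(E) = sqrt(2*E) = sqrt(2)*sqrt(E))
(-37*K(I(-5)))*((7 + 19)*(0 - 14)) = (-37*sqrt(2)*sqrt(-1))*((7 + 19)*(0 - 14)) = (-37*sqrt(2)*I)*(26*(-14)) = -37*I*sqrt(2)*(-364) = 13468*I*sqrt(2)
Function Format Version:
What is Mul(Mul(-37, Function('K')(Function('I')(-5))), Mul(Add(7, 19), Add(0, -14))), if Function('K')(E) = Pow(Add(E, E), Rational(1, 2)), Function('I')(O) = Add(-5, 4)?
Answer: Mul(13468, I, Pow(2, Rational(1, 2))) ≈ Mul(19047., I)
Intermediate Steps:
Function('I')(O) = -1
Function('K')(E) = Mul(Pow(2, Rational(1, 2)), Pow(E, Rational(1, 2))) (Function('K')(E) = Pow(Mul(2, E), Rational(1, 2)) = Mul(Pow(2, Rational(1, 2)), Pow(E, Rational(1, 2))))
Mul(Mul(-37, Function('K')(Function('I')(-5))), Mul(Add(7, 19), Add(0, -14))) = Mul(Mul(-37, Mul(Pow(2, Rational(1, 2)), Pow(-1, Rational(1, 2)))), Mul(Add(7, 19), Add(0, -14))) = Mul(Mul(-37, Mul(Pow(2, Rational(1, 2)), I)), Mul(26, -14)) = Mul(Mul(-37, Mul(I, Pow(2, Rational(1, 2)))), -364) = Mul(Mul(-37, I, Pow(2, Rational(1, 2))), -364) = Mul(13468, I, Pow(2, Rational(1, 2)))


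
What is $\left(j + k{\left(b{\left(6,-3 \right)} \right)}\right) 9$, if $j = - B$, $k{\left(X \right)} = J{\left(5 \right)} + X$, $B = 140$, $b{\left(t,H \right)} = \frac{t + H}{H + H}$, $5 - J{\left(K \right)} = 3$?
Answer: $- \frac{2493}{2} \approx -1246.5$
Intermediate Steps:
$J{\left(K \right)} = 2$ ($J{\left(K \right)} = 5 - 3 = 2$)
$b{\left(t,H \right)} = \frac{H + t}{2 H}$
$k{\left(X \right)} = 2 + X$
$j = -140$ ($j = \left(-1\right) 140 = -140$)
$\left(j + k{\left(b{\left(6,-3 \right)} \right)}\right) 9 = \left(-140 + \left(2 + \frac{-3 + 6}{2 \left(-3\right)}\right)\right) 9 = \left(-140 + \left(2 + \frac{1}{2} \left(- \frac{1}{3}\right) 3\right)\right) 9 = \left(-140 + \left(2 - \frac{1}{2}\right)\right) 9 = \left(-140 + \frac{3}{2}\right) 9 = \left(- \frac{277}{2}\right) 9 = - \frac{2493}{2}$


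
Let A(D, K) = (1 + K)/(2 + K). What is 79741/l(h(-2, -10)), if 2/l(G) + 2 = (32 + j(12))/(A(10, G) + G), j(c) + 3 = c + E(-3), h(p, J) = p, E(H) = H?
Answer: nan ≈ nan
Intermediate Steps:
A(D, K) = (1 + K)/(2 + K)
j(c) = -6 + c (j(c) = -3 + (c - 3) = -3 + (-3 + c) = -6 + c)
l(G) = 2/(-2 + 38/(G + (1 + G)/(2 + G))) (l(G) = 2/(-2 + (32 + (-6 + 12))/((1 + G)/(2 + G) + G)) = 2/(-2 + (32 + 6)/(G + (1 + G)/(2 + G))) = 2/(-2 + 38/(G + (1 + G)/(2 + G))))
79741/l(h(-2, -10)) = 79741/(((-1 - 1*(-2)**2 - 3*(-2))/(-37 + (-2)**2 - 16*(-2)))) = 79741/(((-1 - 1*4 + 6)/(-37 + 4 + 32))) = 79741/(((-1 - 4 + 6)/(-1))) = 79741/((-1*1)) = 79741/(-1) = 79741*(-1) = -79741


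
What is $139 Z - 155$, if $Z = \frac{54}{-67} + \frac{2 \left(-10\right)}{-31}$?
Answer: $- \frac{368361}{2077} \approx -177.35$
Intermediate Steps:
$Z = - \frac{334}{2077}$ ($Z = 54 \left(- \frac{1}{67}\right) - - \frac{20}{31} = - \frac{54}{67} + \frac{20}{31} = - \frac{334}{2077} \approx -0.16081$)
$139 Z - 155 = 139 \left(- \frac{334}{2077}\right) - 155 = - \frac{46426}{2077} - 155 = - \frac{368361}{2077}$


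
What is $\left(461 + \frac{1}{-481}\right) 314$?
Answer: $\frac{69626360}{481} \approx 1.4475 \cdot 10^{5}$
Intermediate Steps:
$\left(461 + \frac{1}{-481}\right) 314 = \left(461 - \frac{1}{481}\right) 314 = \frac{221740}{481} \cdot 314 = \frac{69626360}{481}$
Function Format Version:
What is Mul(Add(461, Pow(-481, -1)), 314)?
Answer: Rational(69626360, 481) ≈ 1.4475e+5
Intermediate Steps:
Mul(Add(461, Pow(-481, -1)), 314) = Mul(Add(461, Rational(-1, 481)), 314) = Mul(Rational(221740, 481), 314) = Rational(69626360, 481)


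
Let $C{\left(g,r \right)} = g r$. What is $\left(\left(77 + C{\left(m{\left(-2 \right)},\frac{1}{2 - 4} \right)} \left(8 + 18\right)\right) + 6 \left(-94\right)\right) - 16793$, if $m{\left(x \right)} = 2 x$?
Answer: $-17228$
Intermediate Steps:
$\left(\left(77 + C{\left(m{\left(-2 \right)},\frac{1}{2 - 4} \right)} \left(8 + 18\right)\right) + 6 \left(-94\right)\right) - 16793 = \left(\left(77 + \frac{2 \left(-2\right)}{2 - 4} \left(8 + 18\right)\right) + 6 \left(-94\right)\right) - 16793 = \left(\left(77 + - \frac{4}{-2} \cdot 26\right) - 564\right) - 16793 = \left(\left(77 + \left(-4\right) \left(- \frac{1}{2}\right) 26\right) - 564\right) - 16793 = \left(\left(77 + 2 \cdot 26\right) - 564\right) - 16793 = \left(\left(77 + 52\right) - 564\right) - 16793 = \left(129 - 564\right) - 16793 = -435 - 16793 = -17228$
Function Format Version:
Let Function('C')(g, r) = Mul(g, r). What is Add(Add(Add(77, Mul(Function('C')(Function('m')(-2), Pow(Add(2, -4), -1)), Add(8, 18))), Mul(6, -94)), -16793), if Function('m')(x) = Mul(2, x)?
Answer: -17228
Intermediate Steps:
Add(Add(Add(77, Mul(Function('C')(Function('m')(-2), Pow(Add(2, -4), -1)), Add(8, 18))), Mul(6, -94)), -16793) = Add(Add(Add(77, Mul(Mul(Mul(2, -2), Pow(Add(2, -4), -1)), Add(8, 18))), Mul(6, -94)), -16793) = Add(Add(Add(77, Mul(Mul(-4, Pow(-2, -1)), 26)), -564), -16793) = Add(Add(Add(77, Mul(Mul(-4, Rational(-1, 2)), 26)), -564), -16793) = Add(Add(Add(77, Mul(2, 26)), -564), -16793) = Add(Add(Add(77, 52), -564), -16793) = Add(Add(129, -564), -16793) = Add(-435, -16793) = -17228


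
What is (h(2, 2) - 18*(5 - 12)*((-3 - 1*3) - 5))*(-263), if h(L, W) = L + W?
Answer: 363466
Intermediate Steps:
(h(2, 2) - 18*(5 - 12)*((-3 - 1*3) - 5))*(-263) = ((2 + 2) - 18*(5 - 12)*((-3 - 1*3) - 5))*(-263) = (4 - (-126)*((-3 - 3) - 5))*(-263) = (4 - (-126)*(-6 - 5))*(-263) = (4 - (-126)*(-11))*(-263) = (4 - 18*77)*(-263) = (4 - 1386)*(-263) = -1382*(-263) = 363466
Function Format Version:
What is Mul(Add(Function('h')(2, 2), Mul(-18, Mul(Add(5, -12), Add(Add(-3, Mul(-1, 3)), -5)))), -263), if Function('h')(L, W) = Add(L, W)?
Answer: 363466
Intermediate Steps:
Mul(Add(Function('h')(2, 2), Mul(-18, Mul(Add(5, -12), Add(Add(-3, Mul(-1, 3)), -5)))), -263) = Mul(Add(Add(2, 2), Mul(-18, Mul(Add(5, -12), Add(Add(-3, Mul(-1, 3)), -5)))), -263) = Mul(Add(4, Mul(-18, Mul(-7, Add(Add(-3, -3), -5)))), -263) = Mul(Add(4, Mul(-18, Mul(-7, Add(-6, -5)))), -263) = Mul(Add(4, Mul(-18, Mul(-7, -11))), -263) = Mul(Add(4, Mul(-18, 77)), -263) = Mul(Add(4, -1386), -263) = Mul(-1382, -263) = 363466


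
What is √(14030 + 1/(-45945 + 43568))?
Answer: √79271307493/2377 ≈ 118.45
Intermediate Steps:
√(14030 + 1/(-45945 + 43568)) = √(14030 + 1/(-2377)) = √(14030 - 1/2377) = √(33349309/2377) = √79271307493/2377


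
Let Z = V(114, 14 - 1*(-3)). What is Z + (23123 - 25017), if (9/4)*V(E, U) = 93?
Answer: -5558/3 ≈ -1852.7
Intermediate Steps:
V(E, U) = 124/3 (V(E, U) = (4/9)*93 = 124/3)
Z = 124/3 ≈ 41.333
Z + (23123 - 25017) = 124/3 + (23123 - 25017) = 124/3 - 1894 = -5558/3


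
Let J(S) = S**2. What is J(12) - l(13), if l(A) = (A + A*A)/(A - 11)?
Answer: 53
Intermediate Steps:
l(A) = (A + A**2)/(-11 + A)
J(12) - l(13) = 12**2 - 13*(1 + 13)/(-11 + 13) = 144 - 13*14/2 = 144 - 1*91 = 144 - 91 = 53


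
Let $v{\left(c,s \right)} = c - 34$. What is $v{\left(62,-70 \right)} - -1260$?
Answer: $1288$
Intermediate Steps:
$v{\left(c,s \right)} = -34 + c$ ($v{\left(c,s \right)} = c - 34 = -34 + c$)
$v{\left(62,-70 \right)} - -1260 = \left(-34 + 62\right) - -1260 = 28 + 1260 = 1288$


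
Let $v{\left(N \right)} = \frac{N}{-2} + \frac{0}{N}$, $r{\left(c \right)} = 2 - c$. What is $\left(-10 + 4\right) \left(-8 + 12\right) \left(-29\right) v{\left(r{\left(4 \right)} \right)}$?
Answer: $696$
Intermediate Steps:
$v{\left(N \right)} = - \frac{N}{2}$ ($v{\left(N \right)} = N \left(- \frac{1}{2}\right) + 0 = - \frac{N}{2} + 0 = - \frac{N}{2}$)
$\left(-10 + 4\right) \left(-8 + 12\right) \left(-29\right) v{\left(r{\left(4 \right)} \right)} = \left(-10 + 4\right) \left(-8 + 12\right) \left(-29\right) \left(- \frac{2 - 4}{2}\right) = \left(-6\right) 4 \left(-29\right) \left(- \frac{2 - 4}{2}\right) = \left(-24\right) \left(-29\right) \left(\left(- \frac{1}{2}\right) \left(-2\right)\right) = 696 \cdot 1 = 696$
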